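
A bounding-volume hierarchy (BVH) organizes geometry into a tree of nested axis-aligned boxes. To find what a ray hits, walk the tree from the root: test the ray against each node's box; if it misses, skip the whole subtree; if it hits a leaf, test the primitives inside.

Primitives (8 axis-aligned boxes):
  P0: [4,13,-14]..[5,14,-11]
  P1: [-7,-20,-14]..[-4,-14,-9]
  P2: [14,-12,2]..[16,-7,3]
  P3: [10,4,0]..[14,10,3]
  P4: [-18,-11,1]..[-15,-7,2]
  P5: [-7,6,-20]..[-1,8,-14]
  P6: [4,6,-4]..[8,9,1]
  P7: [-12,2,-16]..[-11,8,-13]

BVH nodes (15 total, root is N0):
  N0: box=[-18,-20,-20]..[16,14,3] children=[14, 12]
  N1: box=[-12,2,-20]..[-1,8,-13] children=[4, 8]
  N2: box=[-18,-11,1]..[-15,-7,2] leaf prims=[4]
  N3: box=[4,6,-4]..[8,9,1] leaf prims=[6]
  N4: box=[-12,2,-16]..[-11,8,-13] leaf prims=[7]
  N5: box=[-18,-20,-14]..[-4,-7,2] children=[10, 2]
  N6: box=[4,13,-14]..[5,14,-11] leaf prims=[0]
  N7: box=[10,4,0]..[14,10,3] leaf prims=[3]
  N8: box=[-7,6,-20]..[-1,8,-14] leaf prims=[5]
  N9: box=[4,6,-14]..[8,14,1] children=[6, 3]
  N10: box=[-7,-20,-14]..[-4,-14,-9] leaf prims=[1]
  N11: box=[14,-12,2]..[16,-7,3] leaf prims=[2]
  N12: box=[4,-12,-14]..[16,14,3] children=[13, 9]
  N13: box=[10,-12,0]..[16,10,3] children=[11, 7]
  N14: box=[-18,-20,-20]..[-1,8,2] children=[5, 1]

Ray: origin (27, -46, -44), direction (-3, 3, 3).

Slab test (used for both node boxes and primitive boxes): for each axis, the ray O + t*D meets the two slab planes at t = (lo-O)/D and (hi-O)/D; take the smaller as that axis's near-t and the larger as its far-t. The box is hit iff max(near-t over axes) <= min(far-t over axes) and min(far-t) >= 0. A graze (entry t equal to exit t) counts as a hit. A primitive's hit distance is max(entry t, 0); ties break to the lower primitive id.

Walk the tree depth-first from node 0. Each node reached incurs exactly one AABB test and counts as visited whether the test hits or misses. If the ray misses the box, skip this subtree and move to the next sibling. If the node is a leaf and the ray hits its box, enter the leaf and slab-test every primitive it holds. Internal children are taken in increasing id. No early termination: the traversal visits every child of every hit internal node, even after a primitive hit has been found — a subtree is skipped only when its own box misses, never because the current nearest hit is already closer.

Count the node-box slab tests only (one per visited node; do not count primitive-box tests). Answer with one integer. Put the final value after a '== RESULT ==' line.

Traverse from the root:
N0 x:[11/3,15] y:[26/3,20] z:[8,47/3] -> hit [26/3,15], descend [12, 14]
  N12 x:[11/3,23/3] y:[34/3,20] z:[10,47/3] -> miss, prune
  N14 x:[28/3,15] y:[26/3,18] z:[8,46/3] -> hit [28/3,15], descend [1, 5]
    N1 x:[28/3,13] y:[16,18] z:[8,31/3] -> miss, prune
    N5 x:[31/3,15] y:[26/3,13] z:[10,46/3] -> hit [31/3,13], descend [2, 10]
      N2 x:[14,15] y:[35/3,13] z:[15,46/3] -> miss, prune
      N10 x:[31/3,34/3] y:[26/3,32/3] z:[10,35/3] -> hit [31/3,32/3] leaf, test {P1@t=31/3}

order=[0, 12, 14, 1, 5, 2, 10]  |boxes|=7  |leaves|=1  hit=P1

== RESULT ==
7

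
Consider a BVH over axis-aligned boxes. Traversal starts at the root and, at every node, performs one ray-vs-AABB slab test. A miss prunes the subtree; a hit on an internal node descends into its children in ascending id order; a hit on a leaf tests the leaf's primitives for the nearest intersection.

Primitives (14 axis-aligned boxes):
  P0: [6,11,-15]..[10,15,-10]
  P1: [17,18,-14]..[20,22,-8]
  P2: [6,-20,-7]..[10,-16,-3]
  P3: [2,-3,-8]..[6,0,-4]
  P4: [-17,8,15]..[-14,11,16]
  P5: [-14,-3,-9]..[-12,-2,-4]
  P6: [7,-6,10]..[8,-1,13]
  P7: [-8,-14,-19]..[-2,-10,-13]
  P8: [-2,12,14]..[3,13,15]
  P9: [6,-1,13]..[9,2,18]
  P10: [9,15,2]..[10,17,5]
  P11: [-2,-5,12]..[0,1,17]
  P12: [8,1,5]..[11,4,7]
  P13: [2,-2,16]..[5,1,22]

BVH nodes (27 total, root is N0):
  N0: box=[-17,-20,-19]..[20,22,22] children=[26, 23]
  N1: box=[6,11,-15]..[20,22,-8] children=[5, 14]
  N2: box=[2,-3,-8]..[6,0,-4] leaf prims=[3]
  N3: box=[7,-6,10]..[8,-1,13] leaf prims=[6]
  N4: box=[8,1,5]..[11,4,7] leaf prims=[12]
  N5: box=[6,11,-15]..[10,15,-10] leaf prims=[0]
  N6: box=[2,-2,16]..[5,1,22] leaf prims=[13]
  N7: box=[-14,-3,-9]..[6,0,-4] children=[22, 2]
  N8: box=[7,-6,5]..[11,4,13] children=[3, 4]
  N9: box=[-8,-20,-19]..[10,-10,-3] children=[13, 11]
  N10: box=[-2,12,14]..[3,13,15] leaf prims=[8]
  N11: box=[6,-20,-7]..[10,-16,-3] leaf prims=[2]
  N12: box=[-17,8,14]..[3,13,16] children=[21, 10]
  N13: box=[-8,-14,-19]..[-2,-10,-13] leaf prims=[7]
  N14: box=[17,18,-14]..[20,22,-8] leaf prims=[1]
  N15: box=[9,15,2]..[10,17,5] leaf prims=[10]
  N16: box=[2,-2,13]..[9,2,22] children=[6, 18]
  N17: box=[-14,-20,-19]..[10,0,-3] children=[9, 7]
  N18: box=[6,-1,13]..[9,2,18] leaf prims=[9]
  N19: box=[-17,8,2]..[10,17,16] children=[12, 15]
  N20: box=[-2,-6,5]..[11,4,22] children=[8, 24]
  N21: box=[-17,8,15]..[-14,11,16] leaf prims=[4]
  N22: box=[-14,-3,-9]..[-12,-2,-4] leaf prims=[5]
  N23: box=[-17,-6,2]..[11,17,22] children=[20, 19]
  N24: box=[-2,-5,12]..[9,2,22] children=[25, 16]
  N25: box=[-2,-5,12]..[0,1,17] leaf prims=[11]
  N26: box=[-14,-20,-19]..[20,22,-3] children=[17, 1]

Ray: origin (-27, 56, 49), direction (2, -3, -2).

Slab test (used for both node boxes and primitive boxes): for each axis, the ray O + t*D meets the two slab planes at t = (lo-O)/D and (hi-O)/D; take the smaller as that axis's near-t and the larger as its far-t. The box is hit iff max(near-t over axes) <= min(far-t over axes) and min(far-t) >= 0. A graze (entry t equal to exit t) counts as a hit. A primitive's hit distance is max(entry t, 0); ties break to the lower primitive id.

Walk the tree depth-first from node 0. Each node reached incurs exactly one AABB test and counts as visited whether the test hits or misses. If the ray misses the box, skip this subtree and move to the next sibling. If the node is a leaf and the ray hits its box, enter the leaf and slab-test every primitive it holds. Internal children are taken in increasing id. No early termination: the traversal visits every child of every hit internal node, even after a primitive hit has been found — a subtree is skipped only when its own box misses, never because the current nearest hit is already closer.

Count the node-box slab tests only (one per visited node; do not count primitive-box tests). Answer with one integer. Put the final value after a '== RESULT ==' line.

Traverse from the root:
N0 x:[5,47/2] y:[34/3,76/3] z:[27/2,34] -> hit [27/2,47/2], descend [23, 26]
  N23 x:[5,19] y:[13,62/3] z:[27/2,47/2] -> hit [27/2,19], descend [19, 20]
    N19 x:[5,37/2] y:[13,16] z:[33/2,47/2] -> miss, prune
    N20 x:[25/2,19] y:[52/3,62/3] z:[27/2,22] -> hit [52/3,19], descend [8, 24]
      N8 x:[17,19] y:[52/3,62/3] z:[18,22] -> hit [18,19], descend [3, 4]
        N3 x:[17,35/2] y:[19,62/3] z:[18,39/2] -> miss, prune
        N4 x:[35/2,19] y:[52/3,55/3] z:[21,22] -> miss, prune
      N24 x:[25/2,18] y:[18,61/3] z:[27/2,37/2] -> hit [18,18], descend [16, 25]
        N16 x:[29/2,18] y:[18,58/3] z:[27/2,18] -> hit [18,18], descend [6, 18]
          N6 x:[29/2,16] y:[55/3,58/3] z:[27/2,33/2] -> miss, prune
          N18 x:[33/2,18] y:[18,19] z:[31/2,18] -> hit [18,18] leaf, test {P9@t=18}
        N25 x:[25/2,27/2] y:[55/3,61/3] z:[16,37/2] -> miss, prune
  N26 x:[13/2,47/2] y:[34/3,76/3] z:[26,34] -> miss, prune

order=[0, 23, 19, 20, 8, 3, 4, 24, 16, 6, 18, 25, 26]  |boxes|=13  |leaves|=1  hit=P9

== RESULT ==
13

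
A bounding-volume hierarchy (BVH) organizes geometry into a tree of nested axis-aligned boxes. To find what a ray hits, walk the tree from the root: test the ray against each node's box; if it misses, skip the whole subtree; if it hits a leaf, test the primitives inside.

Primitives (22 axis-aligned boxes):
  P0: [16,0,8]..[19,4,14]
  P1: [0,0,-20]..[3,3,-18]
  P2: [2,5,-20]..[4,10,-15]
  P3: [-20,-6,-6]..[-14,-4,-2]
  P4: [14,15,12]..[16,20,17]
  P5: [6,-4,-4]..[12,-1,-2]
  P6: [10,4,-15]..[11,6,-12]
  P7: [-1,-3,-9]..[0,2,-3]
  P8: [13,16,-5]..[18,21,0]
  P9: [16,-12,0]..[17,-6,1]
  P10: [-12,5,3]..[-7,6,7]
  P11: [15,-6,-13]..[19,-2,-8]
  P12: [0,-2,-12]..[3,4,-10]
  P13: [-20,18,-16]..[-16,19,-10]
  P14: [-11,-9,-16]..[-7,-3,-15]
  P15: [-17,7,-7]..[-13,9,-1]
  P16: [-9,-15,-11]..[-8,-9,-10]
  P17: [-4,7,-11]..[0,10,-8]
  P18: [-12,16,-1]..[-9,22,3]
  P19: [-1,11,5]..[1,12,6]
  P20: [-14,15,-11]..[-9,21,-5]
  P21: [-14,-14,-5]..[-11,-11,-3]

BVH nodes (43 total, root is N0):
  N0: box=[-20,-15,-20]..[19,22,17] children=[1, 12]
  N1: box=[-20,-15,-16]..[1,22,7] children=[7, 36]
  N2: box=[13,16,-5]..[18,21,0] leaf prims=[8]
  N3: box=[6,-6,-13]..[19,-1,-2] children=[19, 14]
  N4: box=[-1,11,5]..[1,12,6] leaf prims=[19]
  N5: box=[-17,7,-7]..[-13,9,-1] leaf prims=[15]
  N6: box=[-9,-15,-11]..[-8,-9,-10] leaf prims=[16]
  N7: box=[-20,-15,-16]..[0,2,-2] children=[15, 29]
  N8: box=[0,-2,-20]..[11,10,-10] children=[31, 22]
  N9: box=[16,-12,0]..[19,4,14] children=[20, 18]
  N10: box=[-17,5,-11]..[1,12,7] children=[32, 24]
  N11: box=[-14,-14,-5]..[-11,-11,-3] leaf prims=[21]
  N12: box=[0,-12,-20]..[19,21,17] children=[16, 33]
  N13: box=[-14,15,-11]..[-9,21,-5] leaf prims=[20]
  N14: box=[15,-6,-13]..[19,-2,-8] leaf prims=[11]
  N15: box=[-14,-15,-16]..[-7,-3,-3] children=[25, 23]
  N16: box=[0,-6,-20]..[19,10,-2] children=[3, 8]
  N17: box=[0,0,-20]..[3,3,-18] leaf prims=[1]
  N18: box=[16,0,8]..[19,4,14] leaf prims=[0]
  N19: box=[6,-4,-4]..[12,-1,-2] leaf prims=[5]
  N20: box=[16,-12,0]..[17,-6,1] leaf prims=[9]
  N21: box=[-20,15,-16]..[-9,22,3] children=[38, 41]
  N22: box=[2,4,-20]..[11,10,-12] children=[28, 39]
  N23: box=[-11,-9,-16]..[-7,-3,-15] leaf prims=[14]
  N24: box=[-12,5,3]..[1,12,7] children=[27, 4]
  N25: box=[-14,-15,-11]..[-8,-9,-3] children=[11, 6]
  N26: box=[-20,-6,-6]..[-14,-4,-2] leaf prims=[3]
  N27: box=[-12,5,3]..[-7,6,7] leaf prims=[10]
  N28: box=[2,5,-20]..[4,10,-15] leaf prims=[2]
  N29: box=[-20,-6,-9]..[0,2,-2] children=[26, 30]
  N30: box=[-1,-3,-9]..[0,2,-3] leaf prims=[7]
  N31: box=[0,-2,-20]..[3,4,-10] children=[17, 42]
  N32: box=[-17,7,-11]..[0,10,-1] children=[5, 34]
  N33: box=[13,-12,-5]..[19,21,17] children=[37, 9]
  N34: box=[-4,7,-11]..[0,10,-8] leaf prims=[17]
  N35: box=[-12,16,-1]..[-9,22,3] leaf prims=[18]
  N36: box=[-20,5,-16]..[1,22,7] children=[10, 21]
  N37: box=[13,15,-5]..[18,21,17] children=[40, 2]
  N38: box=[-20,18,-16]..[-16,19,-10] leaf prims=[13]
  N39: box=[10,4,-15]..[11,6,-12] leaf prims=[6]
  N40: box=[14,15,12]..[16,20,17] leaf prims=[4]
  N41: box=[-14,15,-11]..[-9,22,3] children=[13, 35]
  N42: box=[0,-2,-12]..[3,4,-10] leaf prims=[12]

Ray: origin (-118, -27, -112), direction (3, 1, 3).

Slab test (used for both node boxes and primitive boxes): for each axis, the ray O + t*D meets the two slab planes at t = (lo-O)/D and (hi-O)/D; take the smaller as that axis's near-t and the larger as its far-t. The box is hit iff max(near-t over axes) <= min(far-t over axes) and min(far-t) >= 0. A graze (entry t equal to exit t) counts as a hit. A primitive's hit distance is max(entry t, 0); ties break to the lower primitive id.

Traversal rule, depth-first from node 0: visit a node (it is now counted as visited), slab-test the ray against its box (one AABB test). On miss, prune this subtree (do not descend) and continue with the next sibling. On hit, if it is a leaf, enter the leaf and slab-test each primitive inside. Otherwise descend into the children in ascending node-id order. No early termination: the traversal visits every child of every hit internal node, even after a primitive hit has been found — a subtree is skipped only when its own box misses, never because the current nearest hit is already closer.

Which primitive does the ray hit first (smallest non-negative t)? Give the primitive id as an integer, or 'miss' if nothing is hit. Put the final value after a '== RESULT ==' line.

Traverse from the root:
N0 x:[98/3,137/3] y:[12,49] z:[92/3,43] -> hit [98/3,43], descend [1, 12]
  N1 x:[98/3,119/3] y:[12,49] z:[32,119/3] -> hit [98/3,119/3], descend [7, 36]
    N7 x:[98/3,118/3] y:[12,29] z:[32,110/3] -> miss, prune
    N36 x:[98/3,119/3] y:[32,49] z:[32,119/3] -> hit [98/3,119/3], descend [10, 21]
      N10 x:[101/3,119/3] y:[32,39] z:[101/3,119/3] -> hit [101/3,39], descend [24, 32]
        N24 x:[106/3,119/3] y:[32,39] z:[115/3,119/3] -> hit [115/3,39], descend [4, 27]
          N4 x:[39,119/3] y:[38,39] z:[39,118/3] -> hit [39,39] leaf, test {P19@t=39}
          N27 x:[106/3,37] y:[32,33] z:[115/3,119/3] -> miss, prune
        N32 x:[101/3,118/3] y:[34,37] z:[101/3,37] -> hit [34,37], descend [5, 34]
          N5 x:[101/3,35] y:[34,36] z:[35,37] -> hit [35,35] leaf, test {P15@t=35}
          N34 x:[38,118/3] y:[34,37] z:[101/3,104/3] -> miss, prune
      N21 x:[98/3,109/3] y:[42,49] z:[32,115/3] -> miss, prune
  N12 x:[118/3,137/3] y:[15,48] z:[92/3,43] -> hit [118/3,43], descend [16, 33]
    N16 x:[118/3,137/3] y:[21,37] z:[92/3,110/3] -> miss, prune
    N33 x:[131/3,137/3] y:[15,48] z:[107/3,43] -> miss, prune

order=[0, 1, 7, 36, 10, 24, 4, 27, 32, 5, 34, 21, 12, 16, 33]  |boxes|=15  |leaves|=2  hit=P15

== RESULT ==
15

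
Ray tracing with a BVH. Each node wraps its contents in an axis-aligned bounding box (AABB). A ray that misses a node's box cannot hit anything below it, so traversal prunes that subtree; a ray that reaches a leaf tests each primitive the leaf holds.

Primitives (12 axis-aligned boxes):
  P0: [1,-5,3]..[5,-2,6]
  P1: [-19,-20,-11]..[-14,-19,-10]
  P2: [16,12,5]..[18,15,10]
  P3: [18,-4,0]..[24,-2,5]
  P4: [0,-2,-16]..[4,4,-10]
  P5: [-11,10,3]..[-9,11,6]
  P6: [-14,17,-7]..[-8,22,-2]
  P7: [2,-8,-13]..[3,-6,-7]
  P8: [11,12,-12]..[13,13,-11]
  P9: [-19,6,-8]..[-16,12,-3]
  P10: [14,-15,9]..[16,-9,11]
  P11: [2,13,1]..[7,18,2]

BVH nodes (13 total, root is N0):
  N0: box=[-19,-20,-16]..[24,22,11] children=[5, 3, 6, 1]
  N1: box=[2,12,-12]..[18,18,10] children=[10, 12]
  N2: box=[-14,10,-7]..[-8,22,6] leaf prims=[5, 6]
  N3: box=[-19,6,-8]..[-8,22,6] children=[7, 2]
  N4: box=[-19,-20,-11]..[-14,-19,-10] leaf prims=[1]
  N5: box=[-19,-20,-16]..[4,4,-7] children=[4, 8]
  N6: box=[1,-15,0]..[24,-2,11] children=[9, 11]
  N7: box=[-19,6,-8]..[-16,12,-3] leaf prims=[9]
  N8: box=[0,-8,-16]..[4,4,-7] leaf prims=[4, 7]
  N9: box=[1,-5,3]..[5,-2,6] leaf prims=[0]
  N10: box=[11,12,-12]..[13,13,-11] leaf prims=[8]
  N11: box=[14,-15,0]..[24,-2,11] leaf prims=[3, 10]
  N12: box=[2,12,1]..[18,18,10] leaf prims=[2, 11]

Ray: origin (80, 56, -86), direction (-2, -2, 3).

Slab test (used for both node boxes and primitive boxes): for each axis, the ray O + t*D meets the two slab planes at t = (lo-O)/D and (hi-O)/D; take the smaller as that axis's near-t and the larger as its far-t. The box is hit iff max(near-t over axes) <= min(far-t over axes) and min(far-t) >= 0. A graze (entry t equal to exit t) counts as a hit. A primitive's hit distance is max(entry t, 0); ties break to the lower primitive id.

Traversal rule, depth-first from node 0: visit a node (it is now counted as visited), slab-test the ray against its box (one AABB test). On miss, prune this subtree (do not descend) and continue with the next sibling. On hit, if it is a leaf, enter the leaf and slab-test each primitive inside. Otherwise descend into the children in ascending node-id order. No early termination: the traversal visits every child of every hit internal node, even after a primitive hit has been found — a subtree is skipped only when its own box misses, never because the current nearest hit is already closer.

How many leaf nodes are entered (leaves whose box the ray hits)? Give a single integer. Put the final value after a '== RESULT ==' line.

Trace the traversal:
N0 x:[28,99/2] y:[17,38] z:[70/3,97/3] -> hit [28,97/3], descend [1, 3, 5, 6]
  N1 x:[31,39] y:[19,22] z:[74/3,32] -> miss, prune
  N3 x:[44,99/2] y:[17,25] z:[26,92/3] -> miss, prune
  N5 x:[38,99/2] y:[26,38] z:[70/3,79/3] -> miss, prune
  N6 x:[28,79/2] y:[29,71/2] z:[86/3,97/3] -> hit [29,97/3], descend [9, 11]
    N9 x:[75/2,79/2] y:[29,61/2] z:[89/3,92/3] -> miss, prune
    N11 x:[28,33] y:[29,71/2] z:[86/3,97/3] -> hit [29,97/3] leaf, test {P3@t=29, P10(miss)}

Summary -> nodes [0, 1, 3, 5, 6, 9, 11]; box-tests=7; leaf-entries=1; first=P3

== RESULT ==
1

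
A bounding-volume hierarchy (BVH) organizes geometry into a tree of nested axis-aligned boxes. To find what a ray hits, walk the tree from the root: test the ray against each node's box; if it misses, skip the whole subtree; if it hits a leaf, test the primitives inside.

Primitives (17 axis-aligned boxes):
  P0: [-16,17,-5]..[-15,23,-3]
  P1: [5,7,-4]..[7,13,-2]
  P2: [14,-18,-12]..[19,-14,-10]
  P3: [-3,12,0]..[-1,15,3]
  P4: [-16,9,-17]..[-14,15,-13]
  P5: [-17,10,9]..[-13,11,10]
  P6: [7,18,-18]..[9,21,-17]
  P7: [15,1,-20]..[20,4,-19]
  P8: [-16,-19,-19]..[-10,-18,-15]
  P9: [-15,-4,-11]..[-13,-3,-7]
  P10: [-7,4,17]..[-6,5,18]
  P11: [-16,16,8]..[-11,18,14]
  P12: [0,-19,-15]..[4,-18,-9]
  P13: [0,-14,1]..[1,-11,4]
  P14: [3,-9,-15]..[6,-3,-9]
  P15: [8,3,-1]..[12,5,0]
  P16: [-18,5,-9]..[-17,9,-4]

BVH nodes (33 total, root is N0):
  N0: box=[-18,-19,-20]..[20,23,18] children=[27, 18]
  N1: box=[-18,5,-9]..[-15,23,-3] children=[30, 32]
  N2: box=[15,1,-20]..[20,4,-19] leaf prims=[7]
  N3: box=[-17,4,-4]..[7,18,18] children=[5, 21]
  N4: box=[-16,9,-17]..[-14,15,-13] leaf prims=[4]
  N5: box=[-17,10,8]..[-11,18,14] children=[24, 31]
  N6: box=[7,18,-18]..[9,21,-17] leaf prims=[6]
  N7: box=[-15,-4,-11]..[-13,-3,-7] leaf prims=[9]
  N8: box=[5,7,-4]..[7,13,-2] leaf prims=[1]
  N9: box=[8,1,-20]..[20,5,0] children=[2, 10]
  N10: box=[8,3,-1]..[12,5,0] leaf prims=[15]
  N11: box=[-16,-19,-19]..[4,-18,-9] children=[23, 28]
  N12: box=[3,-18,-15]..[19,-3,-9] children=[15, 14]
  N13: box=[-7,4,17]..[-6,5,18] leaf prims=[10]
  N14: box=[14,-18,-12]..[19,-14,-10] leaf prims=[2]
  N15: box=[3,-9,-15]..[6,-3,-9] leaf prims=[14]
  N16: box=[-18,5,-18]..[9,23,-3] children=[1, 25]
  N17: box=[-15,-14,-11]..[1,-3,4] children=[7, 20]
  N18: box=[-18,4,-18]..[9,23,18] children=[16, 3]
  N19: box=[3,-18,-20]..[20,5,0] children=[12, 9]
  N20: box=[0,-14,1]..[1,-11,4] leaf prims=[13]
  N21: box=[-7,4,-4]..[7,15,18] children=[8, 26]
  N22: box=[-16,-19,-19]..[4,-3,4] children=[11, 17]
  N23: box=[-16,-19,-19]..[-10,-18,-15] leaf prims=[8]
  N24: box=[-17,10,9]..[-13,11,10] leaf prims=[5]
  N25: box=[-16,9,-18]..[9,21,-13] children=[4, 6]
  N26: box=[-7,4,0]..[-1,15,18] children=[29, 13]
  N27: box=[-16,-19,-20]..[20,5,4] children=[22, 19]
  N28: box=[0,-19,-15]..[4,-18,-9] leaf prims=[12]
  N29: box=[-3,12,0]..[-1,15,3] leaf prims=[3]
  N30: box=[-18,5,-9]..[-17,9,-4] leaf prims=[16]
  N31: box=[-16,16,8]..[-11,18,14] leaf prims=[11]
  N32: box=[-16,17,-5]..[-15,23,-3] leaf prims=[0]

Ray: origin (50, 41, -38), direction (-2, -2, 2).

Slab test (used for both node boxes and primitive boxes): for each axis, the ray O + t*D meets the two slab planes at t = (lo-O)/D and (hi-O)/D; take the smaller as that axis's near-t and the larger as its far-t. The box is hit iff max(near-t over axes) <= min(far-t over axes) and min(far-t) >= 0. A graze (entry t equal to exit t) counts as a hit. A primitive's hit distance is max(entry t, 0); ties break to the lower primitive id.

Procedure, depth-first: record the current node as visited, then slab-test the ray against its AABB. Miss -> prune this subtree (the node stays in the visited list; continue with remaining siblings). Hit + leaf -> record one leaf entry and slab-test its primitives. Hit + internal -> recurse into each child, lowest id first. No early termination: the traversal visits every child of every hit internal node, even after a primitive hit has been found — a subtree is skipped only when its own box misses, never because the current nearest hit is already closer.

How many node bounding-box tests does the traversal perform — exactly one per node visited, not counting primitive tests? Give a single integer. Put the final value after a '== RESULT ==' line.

Traverse from the root:
N0 x:[15,34] y:[9,30] z:[9,28] -> hit [15,28], descend [18, 27]
  N18 x:[41/2,34] y:[9,37/2] z:[10,28] -> miss, prune
  N27 x:[15,33] y:[18,30] z:[9,21] -> hit [18,21], descend [19, 22]
    N19 x:[15,47/2] y:[18,59/2] z:[9,19] -> hit [18,19], descend [9, 12]
      N9 x:[15,21] y:[18,20] z:[9,19] -> hit [18,19], descend [2, 10]
        N2 x:[15,35/2] y:[37/2,20] z:[9,19/2] -> miss, prune
        N10 x:[19,21] y:[18,19] z:[37/2,19] -> hit [19,19] leaf, test {P15@t=19}
      N12 x:[31/2,47/2] y:[22,59/2] z:[23/2,29/2] -> miss, prune
    N22 x:[23,33] y:[22,30] z:[19/2,21] -> miss, prune

Summary -> nodes [0, 18, 27, 19, 9, 2, 10, 12, 22]; box-tests=9; leaf-entries=1; first=P15

== RESULT ==
9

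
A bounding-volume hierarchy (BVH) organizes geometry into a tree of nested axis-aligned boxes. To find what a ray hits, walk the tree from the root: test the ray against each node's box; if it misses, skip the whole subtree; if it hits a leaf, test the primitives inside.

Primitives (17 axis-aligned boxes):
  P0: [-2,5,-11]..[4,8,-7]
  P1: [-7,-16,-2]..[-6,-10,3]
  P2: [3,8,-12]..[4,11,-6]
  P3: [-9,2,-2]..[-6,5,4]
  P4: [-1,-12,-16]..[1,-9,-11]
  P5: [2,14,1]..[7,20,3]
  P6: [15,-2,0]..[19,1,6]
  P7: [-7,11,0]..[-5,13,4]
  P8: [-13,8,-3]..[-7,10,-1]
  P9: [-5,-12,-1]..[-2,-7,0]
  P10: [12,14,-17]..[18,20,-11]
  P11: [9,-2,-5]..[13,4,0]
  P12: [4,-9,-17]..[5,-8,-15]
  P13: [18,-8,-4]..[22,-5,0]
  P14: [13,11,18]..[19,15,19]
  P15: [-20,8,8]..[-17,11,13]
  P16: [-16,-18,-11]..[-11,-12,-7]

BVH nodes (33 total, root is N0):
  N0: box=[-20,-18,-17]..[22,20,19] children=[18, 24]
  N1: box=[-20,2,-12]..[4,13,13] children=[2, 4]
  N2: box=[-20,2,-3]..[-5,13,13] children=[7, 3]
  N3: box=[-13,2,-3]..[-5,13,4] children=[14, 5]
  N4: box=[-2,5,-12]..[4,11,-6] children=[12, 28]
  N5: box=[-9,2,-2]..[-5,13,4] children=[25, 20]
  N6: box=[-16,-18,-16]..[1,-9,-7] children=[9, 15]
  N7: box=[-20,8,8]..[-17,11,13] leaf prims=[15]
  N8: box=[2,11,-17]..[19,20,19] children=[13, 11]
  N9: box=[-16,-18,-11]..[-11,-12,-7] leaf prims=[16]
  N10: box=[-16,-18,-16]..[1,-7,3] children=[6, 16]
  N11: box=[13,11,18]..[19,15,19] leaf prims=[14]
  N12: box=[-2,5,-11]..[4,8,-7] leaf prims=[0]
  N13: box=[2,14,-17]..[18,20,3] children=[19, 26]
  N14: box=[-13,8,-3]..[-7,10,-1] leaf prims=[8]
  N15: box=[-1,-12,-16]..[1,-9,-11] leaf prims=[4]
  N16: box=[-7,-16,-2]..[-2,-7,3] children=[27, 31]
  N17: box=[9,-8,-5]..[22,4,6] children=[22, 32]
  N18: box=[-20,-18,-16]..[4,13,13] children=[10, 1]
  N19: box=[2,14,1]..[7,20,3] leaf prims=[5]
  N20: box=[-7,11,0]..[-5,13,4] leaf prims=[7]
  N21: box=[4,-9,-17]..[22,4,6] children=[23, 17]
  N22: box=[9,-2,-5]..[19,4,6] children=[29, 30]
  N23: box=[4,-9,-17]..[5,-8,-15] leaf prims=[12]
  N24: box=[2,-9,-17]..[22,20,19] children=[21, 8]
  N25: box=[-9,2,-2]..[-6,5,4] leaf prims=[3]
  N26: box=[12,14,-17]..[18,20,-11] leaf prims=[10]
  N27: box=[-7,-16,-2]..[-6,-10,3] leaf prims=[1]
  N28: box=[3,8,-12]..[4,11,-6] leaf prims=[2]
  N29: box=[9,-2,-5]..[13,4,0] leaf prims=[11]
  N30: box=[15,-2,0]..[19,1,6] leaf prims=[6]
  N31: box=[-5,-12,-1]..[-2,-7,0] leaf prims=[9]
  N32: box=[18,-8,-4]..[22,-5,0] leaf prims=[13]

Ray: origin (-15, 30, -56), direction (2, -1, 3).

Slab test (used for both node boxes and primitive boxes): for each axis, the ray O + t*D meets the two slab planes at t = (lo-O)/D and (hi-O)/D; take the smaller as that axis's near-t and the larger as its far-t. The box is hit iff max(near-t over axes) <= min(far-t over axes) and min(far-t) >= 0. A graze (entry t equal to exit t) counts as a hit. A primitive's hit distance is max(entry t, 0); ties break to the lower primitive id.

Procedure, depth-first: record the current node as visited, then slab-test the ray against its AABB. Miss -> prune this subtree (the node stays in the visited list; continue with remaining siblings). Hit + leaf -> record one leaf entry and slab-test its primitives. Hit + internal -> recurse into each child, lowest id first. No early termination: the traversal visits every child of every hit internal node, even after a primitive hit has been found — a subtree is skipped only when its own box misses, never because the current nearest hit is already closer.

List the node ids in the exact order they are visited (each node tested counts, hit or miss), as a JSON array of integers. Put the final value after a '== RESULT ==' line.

Trace the traversal:
N0 x:[-5/2,37/2] y:[10,48] z:[13,25] -> hit [13,37/2], descend [18, 24]
  N18 x:[-5/2,19/2] y:[17,48] z:[40/3,23] -> miss, prune
  N24 x:[17/2,37/2] y:[10,39] z:[13,25] -> hit [13,37/2], descend [8, 21]
    N8 x:[17/2,17] y:[10,19] z:[13,25] -> hit [13,17], descend [11, 13]
      N11 x:[14,17] y:[15,19] z:[74/3,25] -> miss, prune
      N13 x:[17/2,33/2] y:[10,16] z:[13,59/3] -> hit [13,16], descend [19, 26]
        N19 x:[17/2,11] y:[10,16] z:[19,59/3] -> miss, prune
        N26 x:[27/2,33/2] y:[10,16] z:[13,15] -> hit [27/2,15] leaf, test {P10@t=27/2}
    N21 x:[19/2,37/2] y:[26,39] z:[13,62/3] -> miss, prune

order=[0, 18, 24, 8, 11, 13, 19, 26, 21]  |boxes|=9  |leaves|=1  hit=P10

== RESULT ==
[0, 18, 24, 8, 11, 13, 19, 26, 21]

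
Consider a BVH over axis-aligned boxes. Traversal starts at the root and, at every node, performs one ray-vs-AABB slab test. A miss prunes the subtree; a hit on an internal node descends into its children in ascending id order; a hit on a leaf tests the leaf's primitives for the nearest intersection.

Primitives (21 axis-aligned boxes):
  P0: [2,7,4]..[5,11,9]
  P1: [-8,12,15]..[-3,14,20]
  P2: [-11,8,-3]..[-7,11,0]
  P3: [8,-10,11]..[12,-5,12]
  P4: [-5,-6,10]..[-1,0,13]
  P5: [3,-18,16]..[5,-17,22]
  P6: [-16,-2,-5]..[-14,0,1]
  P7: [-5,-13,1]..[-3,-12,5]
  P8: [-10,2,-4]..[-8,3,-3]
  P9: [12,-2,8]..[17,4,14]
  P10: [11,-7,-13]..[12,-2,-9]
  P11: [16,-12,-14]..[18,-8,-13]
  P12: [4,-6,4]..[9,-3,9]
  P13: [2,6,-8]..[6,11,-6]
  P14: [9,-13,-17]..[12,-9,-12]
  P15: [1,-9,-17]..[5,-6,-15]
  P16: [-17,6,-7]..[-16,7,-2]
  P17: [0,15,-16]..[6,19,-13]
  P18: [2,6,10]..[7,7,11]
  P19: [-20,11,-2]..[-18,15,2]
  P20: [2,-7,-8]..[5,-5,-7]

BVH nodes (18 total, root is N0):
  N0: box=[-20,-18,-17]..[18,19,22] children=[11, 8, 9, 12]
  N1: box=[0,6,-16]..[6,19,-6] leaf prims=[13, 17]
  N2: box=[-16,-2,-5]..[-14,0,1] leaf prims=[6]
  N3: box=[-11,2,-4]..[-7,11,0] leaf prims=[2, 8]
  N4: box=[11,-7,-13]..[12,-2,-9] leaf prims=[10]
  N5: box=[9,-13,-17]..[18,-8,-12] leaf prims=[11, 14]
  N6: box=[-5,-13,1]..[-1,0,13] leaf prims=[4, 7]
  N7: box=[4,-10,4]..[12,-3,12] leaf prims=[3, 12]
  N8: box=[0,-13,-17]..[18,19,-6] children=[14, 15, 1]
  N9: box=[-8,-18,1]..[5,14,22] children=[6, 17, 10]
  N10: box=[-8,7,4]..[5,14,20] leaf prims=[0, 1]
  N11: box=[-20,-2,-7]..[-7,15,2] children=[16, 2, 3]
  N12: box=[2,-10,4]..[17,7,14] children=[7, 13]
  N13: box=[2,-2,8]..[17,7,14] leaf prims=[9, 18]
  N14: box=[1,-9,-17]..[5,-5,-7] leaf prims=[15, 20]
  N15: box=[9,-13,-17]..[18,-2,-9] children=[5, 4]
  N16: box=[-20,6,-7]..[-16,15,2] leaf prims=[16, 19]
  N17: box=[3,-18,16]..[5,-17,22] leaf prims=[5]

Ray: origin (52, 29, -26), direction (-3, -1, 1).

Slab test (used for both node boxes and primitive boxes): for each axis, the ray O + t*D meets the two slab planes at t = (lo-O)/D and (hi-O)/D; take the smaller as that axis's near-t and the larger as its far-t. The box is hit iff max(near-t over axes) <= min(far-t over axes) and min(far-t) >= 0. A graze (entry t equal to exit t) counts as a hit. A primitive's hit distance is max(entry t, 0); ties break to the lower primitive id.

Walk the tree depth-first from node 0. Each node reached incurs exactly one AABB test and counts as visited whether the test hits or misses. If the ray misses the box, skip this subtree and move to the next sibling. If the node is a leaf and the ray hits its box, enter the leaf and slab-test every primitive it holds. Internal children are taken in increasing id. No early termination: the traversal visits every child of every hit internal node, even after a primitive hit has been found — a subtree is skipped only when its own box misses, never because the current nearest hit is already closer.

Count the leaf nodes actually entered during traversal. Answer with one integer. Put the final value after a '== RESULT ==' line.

Trace the traversal:
N0 x:[34/3,24] y:[10,47] z:[9,48] -> hit [34/3,24], descend [8, 9, 11, 12]
  N8 x:[34/3,52/3] y:[10,42] z:[9,20] -> hit [34/3,52/3], descend [1, 14, 15]
    N1 x:[46/3,52/3] y:[10,23] z:[10,20] -> hit [46/3,52/3] leaf, test {P13(miss), P17(miss)}
    N14 x:[47/3,17] y:[34,38] z:[9,19] -> miss, prune
    N15 x:[34/3,43/3] y:[31,42] z:[9,17] -> miss, prune
  N9 x:[47/3,20] y:[15,47] z:[27,48] -> miss, prune
  N11 x:[59/3,24] y:[14,31] z:[19,28] -> hit [59/3,24], descend [2, 3, 16]
    N2 x:[22,68/3] y:[29,31] z:[21,27] -> miss, prune
    N3 x:[59/3,21] y:[18,27] z:[22,26] -> miss, prune
    N16 x:[68/3,24] y:[14,23] z:[19,28] -> hit [68/3,23] leaf, test {P16@t=68/3, P19(miss)}
  N12 x:[35/3,50/3] y:[22,39] z:[30,40] -> miss, prune

Summary -> nodes [0, 8, 1, 14, 15, 9, 11, 2, 3, 16, 12]; box-tests=11; leaf-entries=2; first=P16

== RESULT ==
2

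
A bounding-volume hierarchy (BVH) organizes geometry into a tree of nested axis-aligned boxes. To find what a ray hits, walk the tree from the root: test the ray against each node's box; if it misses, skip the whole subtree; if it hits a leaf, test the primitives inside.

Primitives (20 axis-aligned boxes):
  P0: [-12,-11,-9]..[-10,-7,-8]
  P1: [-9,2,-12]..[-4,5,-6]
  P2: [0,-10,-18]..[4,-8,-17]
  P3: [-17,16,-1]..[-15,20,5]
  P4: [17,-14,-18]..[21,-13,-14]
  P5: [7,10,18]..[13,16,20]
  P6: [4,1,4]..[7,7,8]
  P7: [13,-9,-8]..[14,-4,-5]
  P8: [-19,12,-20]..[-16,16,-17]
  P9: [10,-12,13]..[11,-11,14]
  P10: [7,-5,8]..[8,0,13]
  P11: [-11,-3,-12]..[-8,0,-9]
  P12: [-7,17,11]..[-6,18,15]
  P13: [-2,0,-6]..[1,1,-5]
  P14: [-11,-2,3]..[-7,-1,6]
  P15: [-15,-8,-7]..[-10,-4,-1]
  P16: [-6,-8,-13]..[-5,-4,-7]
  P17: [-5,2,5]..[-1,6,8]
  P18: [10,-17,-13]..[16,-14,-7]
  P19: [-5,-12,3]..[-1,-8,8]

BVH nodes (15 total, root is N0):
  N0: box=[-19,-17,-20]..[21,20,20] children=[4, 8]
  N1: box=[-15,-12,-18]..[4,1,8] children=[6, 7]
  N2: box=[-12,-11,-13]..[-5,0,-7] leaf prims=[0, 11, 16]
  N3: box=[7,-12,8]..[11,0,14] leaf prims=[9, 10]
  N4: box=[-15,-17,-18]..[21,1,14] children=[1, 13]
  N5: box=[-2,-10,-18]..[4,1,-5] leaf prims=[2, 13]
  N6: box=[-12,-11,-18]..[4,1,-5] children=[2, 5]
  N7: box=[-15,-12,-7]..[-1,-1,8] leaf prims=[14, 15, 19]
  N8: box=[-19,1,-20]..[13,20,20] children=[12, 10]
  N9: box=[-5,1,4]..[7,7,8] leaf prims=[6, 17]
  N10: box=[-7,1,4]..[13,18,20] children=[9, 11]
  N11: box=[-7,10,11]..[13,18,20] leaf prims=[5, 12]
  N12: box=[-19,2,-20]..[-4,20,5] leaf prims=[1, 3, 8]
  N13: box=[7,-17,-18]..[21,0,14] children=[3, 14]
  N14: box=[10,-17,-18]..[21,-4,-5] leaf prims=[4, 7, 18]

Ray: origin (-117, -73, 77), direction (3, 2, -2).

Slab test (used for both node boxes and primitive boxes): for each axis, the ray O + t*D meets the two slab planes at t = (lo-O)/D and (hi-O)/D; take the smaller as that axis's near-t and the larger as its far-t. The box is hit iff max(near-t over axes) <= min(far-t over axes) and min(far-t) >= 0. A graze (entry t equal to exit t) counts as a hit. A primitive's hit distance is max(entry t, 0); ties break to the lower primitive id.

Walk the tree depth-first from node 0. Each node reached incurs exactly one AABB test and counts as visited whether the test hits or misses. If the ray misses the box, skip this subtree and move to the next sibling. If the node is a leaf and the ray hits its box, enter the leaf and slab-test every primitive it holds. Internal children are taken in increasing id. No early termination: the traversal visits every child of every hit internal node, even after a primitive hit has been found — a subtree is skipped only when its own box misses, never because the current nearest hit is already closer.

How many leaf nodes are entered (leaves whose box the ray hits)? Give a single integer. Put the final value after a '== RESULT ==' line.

Traverse from the root:
N0 x:[98/3,46] y:[28,93/2] z:[57/2,97/2] -> hit [98/3,46], descend [4, 8]
  N4 x:[34,46] y:[28,37] z:[63/2,95/2] -> hit [34,37], descend [1, 13]
    N1 x:[34,121/3] y:[61/2,37] z:[69/2,95/2] -> hit [69/2,37], descend [6, 7]
      N6 x:[35,121/3] y:[31,37] z:[41,95/2] -> miss, prune
      N7 x:[34,116/3] y:[61/2,36] z:[69/2,42] -> hit [69/2,36] leaf, test {P14@t=71/2, P15(miss), P19(miss)}
    N13 x:[124/3,46] y:[28,73/2] z:[63/2,95/2] -> miss, prune
  N8 x:[98/3,130/3] y:[37,93/2] z:[57/2,97/2] -> hit [37,130/3], descend [10, 12]
    N10 x:[110/3,130/3] y:[37,91/2] z:[57/2,73/2] -> miss, prune
    N12 x:[98/3,113/3] y:[75/2,93/2] z:[36,97/2] -> hit [75/2,113/3] leaf, test {P1(miss), P3(miss), P8(miss)}

Visited [0, 4, 1, 6, 7, 13, 8, 10, 12]. Tests: 9 box, 2 leaf. Nearest: P14.

== RESULT ==
2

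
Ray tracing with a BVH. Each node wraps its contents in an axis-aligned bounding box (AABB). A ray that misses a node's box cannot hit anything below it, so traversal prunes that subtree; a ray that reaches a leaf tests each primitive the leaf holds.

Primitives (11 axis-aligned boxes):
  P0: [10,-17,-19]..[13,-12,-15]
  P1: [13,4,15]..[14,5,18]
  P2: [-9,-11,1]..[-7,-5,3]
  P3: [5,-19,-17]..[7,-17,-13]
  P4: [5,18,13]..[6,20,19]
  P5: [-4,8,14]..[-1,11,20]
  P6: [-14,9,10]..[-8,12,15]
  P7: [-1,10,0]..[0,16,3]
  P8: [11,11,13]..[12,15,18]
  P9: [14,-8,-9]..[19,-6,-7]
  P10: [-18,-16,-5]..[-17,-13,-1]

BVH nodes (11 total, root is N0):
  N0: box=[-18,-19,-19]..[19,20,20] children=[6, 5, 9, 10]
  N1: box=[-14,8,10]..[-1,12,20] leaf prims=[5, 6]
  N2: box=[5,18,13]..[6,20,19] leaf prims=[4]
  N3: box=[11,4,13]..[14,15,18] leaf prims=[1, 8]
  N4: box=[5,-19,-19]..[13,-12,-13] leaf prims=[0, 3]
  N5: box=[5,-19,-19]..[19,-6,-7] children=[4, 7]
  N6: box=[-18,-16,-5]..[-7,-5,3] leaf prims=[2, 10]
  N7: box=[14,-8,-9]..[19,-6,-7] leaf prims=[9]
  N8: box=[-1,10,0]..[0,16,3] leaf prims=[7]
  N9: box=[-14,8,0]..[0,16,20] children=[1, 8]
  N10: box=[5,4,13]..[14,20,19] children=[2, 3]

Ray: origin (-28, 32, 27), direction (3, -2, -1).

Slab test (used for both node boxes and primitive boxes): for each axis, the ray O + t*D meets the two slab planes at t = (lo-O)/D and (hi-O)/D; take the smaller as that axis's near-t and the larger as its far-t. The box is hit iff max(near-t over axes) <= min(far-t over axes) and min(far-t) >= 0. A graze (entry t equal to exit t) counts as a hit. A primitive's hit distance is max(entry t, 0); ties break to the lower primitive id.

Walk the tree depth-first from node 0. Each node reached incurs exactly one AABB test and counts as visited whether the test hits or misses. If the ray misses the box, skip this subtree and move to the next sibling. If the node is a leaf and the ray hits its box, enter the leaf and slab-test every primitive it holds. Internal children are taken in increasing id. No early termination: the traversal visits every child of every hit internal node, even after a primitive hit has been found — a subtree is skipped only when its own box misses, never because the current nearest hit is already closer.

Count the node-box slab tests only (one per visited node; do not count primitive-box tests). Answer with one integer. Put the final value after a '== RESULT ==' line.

Walk:
N0 x:[10/3,47/3] y:[6,51/2] z:[7,46] -> hit [7,47/3], descend [5, 6, 9, 10]
  N5 x:[11,47/3] y:[19,51/2] z:[34,46] -> miss, prune
  N6 x:[10/3,7] y:[37/2,24] z:[24,32] -> miss, prune
  N9 x:[14/3,28/3] y:[8,12] z:[7,27] -> hit [8,28/3], descend [1, 8]
    N1 x:[14/3,9] y:[10,12] z:[7,17] -> miss, prune
    N8 x:[9,28/3] y:[8,11] z:[24,27] -> miss, prune
  N10 x:[11,14] y:[6,14] z:[8,14] -> hit [11,14], descend [2, 3]
    N2 x:[11,34/3] y:[6,7] z:[8,14] -> miss, prune
    N3 x:[13,14] y:[17/2,14] z:[9,14] -> hit [13,14] leaf, test {P1(miss), P8(miss)}

9 AABB tests over nodes [0, 5, 6, 9, 1, 8, 10, 2, 3]; 1 leaf entered; closest miss.

== RESULT ==
9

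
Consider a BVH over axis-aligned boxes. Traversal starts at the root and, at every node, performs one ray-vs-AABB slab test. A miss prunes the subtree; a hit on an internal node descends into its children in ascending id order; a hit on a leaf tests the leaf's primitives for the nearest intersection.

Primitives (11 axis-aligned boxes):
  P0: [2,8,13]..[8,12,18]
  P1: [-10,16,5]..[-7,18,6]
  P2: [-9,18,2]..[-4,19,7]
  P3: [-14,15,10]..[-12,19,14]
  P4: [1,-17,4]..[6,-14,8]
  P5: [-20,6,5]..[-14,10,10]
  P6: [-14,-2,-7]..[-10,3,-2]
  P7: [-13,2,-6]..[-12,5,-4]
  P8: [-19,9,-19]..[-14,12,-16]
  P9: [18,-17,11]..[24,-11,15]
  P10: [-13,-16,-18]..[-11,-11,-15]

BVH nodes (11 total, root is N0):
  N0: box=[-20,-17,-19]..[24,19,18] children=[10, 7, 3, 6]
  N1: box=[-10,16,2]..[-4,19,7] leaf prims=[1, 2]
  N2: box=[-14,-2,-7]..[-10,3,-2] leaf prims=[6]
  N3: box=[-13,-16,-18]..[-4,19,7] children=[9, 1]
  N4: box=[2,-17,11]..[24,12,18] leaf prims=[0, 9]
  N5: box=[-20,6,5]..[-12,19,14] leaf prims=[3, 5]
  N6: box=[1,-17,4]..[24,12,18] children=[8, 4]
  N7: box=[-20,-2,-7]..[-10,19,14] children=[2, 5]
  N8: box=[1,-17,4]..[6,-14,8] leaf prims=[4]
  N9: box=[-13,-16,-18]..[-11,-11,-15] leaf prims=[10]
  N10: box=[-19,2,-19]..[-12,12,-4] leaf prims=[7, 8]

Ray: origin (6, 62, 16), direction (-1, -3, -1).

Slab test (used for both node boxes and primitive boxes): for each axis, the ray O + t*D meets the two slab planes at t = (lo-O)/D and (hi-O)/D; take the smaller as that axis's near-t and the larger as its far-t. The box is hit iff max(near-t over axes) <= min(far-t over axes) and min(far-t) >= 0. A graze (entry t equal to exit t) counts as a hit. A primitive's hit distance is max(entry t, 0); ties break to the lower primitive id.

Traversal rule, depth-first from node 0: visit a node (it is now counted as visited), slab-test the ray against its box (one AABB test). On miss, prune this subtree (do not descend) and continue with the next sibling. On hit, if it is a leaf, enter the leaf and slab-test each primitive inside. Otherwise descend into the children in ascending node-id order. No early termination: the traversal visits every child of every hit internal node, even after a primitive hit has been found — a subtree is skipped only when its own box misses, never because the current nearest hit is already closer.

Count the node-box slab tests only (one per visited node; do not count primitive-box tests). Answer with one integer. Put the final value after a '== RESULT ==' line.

Traverse from the root:
N0 x:[-18,26] y:[43/3,79/3] z:[-2,35] -> hit [43/3,26], descend [3, 6, 7, 10]
  N3 x:[10,19] y:[43/3,26] z:[9,34] -> hit [43/3,19], descend [1, 9]
    N1 x:[10,16] y:[43/3,46/3] z:[9,14] -> miss, prune
    N9 x:[17,19] y:[73/3,26] z:[31,34] -> miss, prune
  N6 x:[-18,5] y:[50/3,79/3] z:[-2,12] -> miss, prune
  N7 x:[16,26] y:[43/3,64/3] z:[2,23] -> hit [16,64/3], descend [2, 5]
    N2 x:[16,20] y:[59/3,64/3] z:[18,23] -> hit [59/3,20] leaf, test {P6@t=59/3}
    N5 x:[18,26] y:[43/3,56/3] z:[2,11] -> miss, prune
  N10 x:[18,25] y:[50/3,20] z:[20,35] -> hit [20,20] leaf, test {P7(miss), P8(miss)}

9 AABB tests over nodes [0, 3, 1, 9, 6, 7, 2, 5, 10]; 2 leaves entered; closest P6.

== RESULT ==
9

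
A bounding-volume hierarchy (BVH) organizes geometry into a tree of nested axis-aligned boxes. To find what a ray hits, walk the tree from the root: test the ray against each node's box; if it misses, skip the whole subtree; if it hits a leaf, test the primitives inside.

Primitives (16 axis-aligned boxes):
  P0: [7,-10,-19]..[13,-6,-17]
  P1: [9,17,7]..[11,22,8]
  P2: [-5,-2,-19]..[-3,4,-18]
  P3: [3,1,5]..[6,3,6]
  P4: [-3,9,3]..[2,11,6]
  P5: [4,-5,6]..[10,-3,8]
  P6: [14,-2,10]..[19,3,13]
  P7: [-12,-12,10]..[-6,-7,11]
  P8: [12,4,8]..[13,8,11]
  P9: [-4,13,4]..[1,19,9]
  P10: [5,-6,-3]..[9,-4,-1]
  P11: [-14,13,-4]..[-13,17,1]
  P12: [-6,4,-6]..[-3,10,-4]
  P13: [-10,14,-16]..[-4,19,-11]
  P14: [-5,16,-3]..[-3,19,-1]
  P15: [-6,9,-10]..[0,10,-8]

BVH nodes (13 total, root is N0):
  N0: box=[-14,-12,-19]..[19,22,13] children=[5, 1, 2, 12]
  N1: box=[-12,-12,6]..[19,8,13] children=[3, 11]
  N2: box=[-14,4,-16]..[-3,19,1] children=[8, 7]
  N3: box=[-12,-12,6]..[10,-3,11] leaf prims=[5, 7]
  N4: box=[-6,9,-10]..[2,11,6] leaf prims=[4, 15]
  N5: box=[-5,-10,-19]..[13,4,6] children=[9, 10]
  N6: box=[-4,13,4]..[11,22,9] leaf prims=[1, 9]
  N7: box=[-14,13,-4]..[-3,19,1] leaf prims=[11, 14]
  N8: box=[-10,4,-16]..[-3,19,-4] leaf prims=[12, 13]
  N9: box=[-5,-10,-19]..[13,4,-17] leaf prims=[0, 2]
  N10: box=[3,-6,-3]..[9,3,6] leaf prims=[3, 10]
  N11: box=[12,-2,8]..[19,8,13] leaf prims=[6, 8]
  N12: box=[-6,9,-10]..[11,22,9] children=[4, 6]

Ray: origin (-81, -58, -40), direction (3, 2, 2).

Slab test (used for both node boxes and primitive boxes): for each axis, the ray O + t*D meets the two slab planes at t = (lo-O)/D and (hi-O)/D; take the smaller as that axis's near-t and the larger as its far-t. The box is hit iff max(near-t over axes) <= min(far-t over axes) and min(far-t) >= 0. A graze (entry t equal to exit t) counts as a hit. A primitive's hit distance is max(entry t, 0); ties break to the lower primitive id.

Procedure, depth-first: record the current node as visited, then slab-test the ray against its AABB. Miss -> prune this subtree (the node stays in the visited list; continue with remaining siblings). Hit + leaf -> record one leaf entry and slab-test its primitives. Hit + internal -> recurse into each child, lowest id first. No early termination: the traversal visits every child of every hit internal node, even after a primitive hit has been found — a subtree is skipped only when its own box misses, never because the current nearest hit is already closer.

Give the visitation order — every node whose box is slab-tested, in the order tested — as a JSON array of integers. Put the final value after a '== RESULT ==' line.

Trace the traversal:
N0 x:[67/3,100/3] y:[23,40] z:[21/2,53/2] -> hit [23,53/2], descend [1, 2, 5, 12]
  N1 x:[23,100/3] y:[23,33] z:[23,53/2] -> hit [23,53/2], descend [3, 11]
    N3 x:[23,91/3] y:[23,55/2] z:[23,51/2] -> hit [23,51/2] leaf, test {P5(miss), P7@t=25}
    N11 x:[31,100/3] y:[28,33] z:[24,53/2] -> miss, prune
  N2 x:[67/3,26] y:[31,77/2] z:[12,41/2] -> miss, prune
  N5 x:[76/3,94/3] y:[24,31] z:[21/2,23] -> miss, prune
  N12 x:[25,92/3] y:[67/2,40] z:[15,49/2] -> miss, prune

Visited [0, 1, 3, 11, 2, 5, 12]. Tests: 7 box, 1 leaf. Nearest: P7.

== RESULT ==
[0, 1, 3, 11, 2, 5, 12]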